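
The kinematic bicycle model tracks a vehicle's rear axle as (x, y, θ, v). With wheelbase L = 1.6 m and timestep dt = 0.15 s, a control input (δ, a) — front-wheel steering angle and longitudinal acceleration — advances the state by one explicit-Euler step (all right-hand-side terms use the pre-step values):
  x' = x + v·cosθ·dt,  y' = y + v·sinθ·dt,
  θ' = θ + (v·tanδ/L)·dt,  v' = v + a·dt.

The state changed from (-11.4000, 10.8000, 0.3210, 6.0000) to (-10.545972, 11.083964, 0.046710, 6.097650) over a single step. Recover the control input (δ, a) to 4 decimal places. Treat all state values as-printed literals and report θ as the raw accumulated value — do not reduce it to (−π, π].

a = (v'−v)/dt = (0.097650)/0.15 = 0.6510
Δθ = θ'−θ = -0.274290;  (v·dt/L) = 6.0000·0.15/1.6 = 0.562500
tan δ = Δθ·L/(v·dt) = -0.487627  →  δ = -0.4537

δ = -0.4537, a = 0.6510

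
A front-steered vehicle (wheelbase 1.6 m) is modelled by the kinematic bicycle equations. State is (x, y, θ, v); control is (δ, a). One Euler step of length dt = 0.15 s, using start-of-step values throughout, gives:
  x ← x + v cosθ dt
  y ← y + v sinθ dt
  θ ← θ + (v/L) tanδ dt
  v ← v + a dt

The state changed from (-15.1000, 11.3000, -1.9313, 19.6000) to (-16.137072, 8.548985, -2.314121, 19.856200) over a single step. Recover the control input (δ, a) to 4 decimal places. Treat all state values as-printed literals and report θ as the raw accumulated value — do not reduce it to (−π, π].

δ = -0.2054, a = 1.7080

a = (v'−v)/dt = (0.256200)/0.15 = 1.7080
Δθ = θ'−θ = -0.382821;  (v·dt/L) = 19.6000·0.15/1.6 = 1.837500
tan δ = Δθ·L/(v·dt) = -0.208338  →  δ = -0.2054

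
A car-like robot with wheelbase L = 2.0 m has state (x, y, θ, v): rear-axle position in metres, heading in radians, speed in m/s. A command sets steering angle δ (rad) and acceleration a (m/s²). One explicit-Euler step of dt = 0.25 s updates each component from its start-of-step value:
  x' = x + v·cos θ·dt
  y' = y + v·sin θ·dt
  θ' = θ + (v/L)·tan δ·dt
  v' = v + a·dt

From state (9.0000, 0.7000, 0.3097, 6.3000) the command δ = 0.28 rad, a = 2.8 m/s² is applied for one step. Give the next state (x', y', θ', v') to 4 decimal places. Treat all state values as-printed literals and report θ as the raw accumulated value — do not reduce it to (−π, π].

(10.5001, 1.1800, 0.5361, 7.0000)

x' = 9.0000 + 6.3000·cos(0.3097)·0.25 = 10.5001
y' = 0.7000 + 6.3000·sin(0.3097)·0.25 = 1.1800
θ' = 0.3097 + (6.3000/2.0)·tan(0.28)·0.25 = 0.5361
v' = 6.3000 + 2.8000·0.25 = 7.0000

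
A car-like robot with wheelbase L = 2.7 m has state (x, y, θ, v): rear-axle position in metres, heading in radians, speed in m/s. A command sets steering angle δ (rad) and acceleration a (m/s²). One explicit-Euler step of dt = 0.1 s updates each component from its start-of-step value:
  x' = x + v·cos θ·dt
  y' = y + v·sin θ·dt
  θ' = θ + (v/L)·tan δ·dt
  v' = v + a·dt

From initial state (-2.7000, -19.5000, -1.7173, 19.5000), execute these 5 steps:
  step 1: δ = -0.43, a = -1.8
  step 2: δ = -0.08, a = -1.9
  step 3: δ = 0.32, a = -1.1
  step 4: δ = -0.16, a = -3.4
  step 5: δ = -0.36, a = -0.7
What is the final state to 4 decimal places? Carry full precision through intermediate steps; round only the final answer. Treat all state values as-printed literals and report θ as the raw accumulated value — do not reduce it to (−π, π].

(-6.1625, -28.3175, -2.2452, 18.6100)

after step 1 (δ=-0.43, a=-1.8): (-2.984661, -21.429111, -2.048526, 19.320000)
after step 2 (δ=-0.08, a=-1.9): (-3.872926, -23.144806, -2.105893, 19.130000)
after step 3 (δ=0.32, a=-1.1): (-4.848412, -24.790405, -1.871098, 19.020000)
after step 4 (δ=-0.16, a=-3.4): (-5.411038, -26.607286, -1.984781, 18.680000)
after step 5 (δ=-0.36, a=-0.7): (-6.162460, -28.317487, -2.245196, 18.610000)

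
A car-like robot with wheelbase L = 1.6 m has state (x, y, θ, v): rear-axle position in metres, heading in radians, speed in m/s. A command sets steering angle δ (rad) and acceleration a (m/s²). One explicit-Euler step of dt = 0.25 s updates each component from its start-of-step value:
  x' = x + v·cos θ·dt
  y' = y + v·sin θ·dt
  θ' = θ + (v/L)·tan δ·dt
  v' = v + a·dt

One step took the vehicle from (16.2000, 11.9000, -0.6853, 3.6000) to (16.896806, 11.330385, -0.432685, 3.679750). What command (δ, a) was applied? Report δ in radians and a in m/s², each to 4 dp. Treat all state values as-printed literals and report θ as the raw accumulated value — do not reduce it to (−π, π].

δ = 0.4221, a = 0.3190

a = (v'−v)/dt = (0.079750)/0.25 = 0.3190
Δθ = θ'−θ = 0.252615;  (v·dt/L) = 3.6000·0.25/1.6 = 0.562500
tan δ = Δθ·L/(v·dt) = 0.449093  →  δ = 0.4221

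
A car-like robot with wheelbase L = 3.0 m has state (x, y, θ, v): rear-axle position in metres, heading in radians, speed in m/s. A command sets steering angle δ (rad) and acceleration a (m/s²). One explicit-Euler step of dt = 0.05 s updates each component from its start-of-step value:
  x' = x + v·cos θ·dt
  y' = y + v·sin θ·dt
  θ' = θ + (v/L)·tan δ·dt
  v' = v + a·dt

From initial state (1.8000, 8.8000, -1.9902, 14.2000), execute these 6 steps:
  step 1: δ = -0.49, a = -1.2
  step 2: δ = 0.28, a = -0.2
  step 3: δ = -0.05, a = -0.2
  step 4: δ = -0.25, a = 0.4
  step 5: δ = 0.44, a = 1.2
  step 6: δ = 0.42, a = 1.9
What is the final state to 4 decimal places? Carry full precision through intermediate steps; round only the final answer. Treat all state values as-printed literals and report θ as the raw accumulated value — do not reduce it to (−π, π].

(-0.1840, 5.0512, -1.9039, 14.2950)

after step 1 (δ=-0.49, a=-1.2): (1.510877, 8.151534, -2.116435, 14.140000)
after step 2 (δ=0.28, a=-0.2): (1.143969, 7.547194, -2.048668, 14.130000)
after step 3 (δ=-0.05, a=-0.2): (0.819056, 6.919839, -2.060453, 14.120000)
after step 4 (δ=-0.25, a=0.4): (0.487008, 6.296798, -2.120544, 14.140000)
after step 5 (δ=0.44, a=1.2): (0.117621, 5.693970, -2.009596, 14.200000)
after step 6 (δ=0.42, a=1.9): (-0.184025, 5.051233, -1.903907, 14.295000)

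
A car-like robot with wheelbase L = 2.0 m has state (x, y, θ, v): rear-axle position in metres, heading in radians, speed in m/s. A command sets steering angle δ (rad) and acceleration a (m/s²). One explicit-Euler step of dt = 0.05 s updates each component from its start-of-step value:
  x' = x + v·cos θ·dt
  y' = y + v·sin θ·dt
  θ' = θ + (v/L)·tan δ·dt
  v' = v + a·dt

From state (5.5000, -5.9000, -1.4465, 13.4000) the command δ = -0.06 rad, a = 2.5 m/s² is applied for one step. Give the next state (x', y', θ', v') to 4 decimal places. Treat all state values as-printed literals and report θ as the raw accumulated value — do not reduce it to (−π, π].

x' = 5.5000 + 13.4000·cos(-1.4465)·0.05 = 5.5831
y' = -5.9000 + 13.4000·sin(-1.4465)·0.05 = -6.5648
θ' = -1.4465 + (13.4000/2.0)·tan(-0.06)·0.05 = -1.4666
v' = 13.4000 + 2.5000·0.05 = 13.5250

(5.5831, -6.5648, -1.4666, 13.5250)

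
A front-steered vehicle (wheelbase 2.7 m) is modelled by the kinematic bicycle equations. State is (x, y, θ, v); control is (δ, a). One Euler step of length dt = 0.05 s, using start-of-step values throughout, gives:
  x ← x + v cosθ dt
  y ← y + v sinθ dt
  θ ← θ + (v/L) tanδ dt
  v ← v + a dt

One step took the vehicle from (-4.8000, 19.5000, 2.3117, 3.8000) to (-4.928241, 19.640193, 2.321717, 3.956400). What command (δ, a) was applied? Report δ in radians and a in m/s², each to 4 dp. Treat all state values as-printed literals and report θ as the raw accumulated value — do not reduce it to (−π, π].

a = (v'−v)/dt = (0.156400)/0.05 = 3.1280
Δθ = θ'−θ = 0.010017;  (v·dt/L) = 3.8000·0.05/2.7 = 0.070370
tan δ = Δθ·L/(v·dt) = 0.142347  →  δ = 0.1414

δ = 0.1414, a = 3.1280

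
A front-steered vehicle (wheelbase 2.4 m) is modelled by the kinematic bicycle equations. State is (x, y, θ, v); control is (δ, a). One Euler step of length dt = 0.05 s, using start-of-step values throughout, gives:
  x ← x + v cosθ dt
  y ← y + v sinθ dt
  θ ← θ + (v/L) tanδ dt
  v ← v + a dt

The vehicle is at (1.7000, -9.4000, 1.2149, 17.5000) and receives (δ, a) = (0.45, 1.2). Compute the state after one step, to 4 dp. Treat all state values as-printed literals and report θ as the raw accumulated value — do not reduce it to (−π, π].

x' = 1.7000 + 17.5000·cos(1.2149)·0.05 = 2.0049
y' = -9.4000 + 17.5000·sin(1.2149)·0.05 = -8.5798
θ' = 1.2149 + (17.5000/2.4)·tan(0.45)·0.05 = 1.3910
v' = 17.5000 + 1.2000·0.05 = 17.5600

(2.0049, -8.5798, 1.3910, 17.5600)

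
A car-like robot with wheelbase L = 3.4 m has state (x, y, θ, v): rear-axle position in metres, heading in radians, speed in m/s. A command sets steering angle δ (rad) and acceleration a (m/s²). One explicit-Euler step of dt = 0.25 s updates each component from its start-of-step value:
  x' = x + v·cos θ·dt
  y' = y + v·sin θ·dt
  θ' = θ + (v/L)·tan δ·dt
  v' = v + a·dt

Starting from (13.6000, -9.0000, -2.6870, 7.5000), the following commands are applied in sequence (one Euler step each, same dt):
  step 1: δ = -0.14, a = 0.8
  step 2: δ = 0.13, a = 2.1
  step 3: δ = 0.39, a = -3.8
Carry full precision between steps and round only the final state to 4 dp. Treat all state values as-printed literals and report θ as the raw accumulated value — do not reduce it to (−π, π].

(8.2748, -11.4278, -2.4421, 7.2750)

after step 1 (δ=-0.14, a=0.8): (11.915425, -9.823306, -2.764714, 7.700000)
after step 2 (δ=0.13, a=2.1): (10.125525, -10.531744, -2.690694, 8.225000)
after step 3 (δ=0.39, a=-3.8): (8.274786, -11.427805, -2.442096, 7.275000)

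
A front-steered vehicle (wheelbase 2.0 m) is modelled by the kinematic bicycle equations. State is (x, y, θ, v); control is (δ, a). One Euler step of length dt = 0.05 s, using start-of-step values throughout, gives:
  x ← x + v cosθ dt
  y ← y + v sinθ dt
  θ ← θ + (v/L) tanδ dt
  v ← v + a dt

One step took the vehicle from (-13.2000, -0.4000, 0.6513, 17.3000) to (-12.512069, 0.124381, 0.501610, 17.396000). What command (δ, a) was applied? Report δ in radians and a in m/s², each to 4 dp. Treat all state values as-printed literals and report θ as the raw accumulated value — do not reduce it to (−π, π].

δ = -0.3332, a = 1.9200

a = (v'−v)/dt = (0.096000)/0.05 = 1.9200
Δθ = θ'−θ = -0.149690;  (v·dt/L) = 17.3000·0.05/2.0 = 0.432500
tan δ = Δθ·L/(v·dt) = -0.346104  →  δ = -0.3332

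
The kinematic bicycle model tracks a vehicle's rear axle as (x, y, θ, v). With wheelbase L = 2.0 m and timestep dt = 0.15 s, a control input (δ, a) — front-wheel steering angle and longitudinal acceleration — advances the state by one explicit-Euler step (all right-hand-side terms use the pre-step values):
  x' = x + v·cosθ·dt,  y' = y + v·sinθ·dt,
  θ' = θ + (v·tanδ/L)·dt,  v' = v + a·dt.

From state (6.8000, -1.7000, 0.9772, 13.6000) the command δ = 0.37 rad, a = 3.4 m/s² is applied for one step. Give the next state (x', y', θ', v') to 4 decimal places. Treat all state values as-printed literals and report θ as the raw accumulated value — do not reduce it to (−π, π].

(7.9411, -0.0090, 1.3728, 14.1100)

x' = 6.8000 + 13.6000·cos(0.9772)·0.15 = 7.9411
y' = -1.7000 + 13.6000·sin(0.9772)·0.15 = -0.0090
θ' = 0.9772 + (13.6000/2.0)·tan(0.37)·0.15 = 1.3728
v' = 13.6000 + 3.4000·0.15 = 14.1100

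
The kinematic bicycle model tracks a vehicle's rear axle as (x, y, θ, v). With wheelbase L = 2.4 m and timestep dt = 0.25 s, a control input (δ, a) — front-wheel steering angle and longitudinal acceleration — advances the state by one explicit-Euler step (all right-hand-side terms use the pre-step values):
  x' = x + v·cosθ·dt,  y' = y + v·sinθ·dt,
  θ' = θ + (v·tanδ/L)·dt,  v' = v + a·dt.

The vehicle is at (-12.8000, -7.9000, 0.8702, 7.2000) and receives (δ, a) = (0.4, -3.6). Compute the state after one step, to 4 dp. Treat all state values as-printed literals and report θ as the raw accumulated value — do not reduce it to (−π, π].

(-11.6396, -6.5240, 1.1873, 6.3000)

x' = -12.8000 + 7.2000·cos(0.8702)·0.25 = -11.6396
y' = -7.9000 + 7.2000·sin(0.8702)·0.25 = -6.5240
θ' = 0.8702 + (7.2000/2.4)·tan(0.4)·0.25 = 1.1873
v' = 7.2000 − 3.6000·0.25 = 6.3000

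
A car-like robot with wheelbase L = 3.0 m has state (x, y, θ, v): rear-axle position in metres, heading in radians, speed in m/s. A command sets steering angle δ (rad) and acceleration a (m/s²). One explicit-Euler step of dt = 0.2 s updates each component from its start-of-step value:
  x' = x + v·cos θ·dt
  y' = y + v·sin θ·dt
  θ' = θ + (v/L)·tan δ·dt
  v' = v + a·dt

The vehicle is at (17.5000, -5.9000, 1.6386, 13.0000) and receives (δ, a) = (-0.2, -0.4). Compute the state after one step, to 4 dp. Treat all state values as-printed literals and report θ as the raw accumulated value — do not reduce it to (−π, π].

(17.3238, -3.3060, 1.4629, 12.9200)

x' = 17.5000 + 13.0000·cos(1.6386)·0.2 = 17.3238
y' = -5.9000 + 13.0000·sin(1.6386)·0.2 = -3.3060
θ' = 1.6386 + (13.0000/3.0)·tan(-0.2)·0.2 = 1.4629
v' = 13.0000 − 0.4000·0.2 = 12.9200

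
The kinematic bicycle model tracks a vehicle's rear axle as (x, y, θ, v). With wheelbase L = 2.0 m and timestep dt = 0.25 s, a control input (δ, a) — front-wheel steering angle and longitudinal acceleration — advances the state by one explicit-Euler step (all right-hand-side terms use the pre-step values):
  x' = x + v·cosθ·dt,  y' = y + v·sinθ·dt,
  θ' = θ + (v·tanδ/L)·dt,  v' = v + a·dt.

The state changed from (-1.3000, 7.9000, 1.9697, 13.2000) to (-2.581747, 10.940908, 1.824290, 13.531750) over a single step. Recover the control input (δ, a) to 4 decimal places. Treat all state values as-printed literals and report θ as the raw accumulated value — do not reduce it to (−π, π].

δ = -0.0879, a = 1.3270

a = (v'−v)/dt = (0.331750)/0.25 = 1.3270
Δθ = θ'−θ = -0.145410;  (v·dt/L) = 13.2000·0.25/2.0 = 1.650000
tan δ = Δθ·L/(v·dt) = -0.088127  →  δ = -0.0879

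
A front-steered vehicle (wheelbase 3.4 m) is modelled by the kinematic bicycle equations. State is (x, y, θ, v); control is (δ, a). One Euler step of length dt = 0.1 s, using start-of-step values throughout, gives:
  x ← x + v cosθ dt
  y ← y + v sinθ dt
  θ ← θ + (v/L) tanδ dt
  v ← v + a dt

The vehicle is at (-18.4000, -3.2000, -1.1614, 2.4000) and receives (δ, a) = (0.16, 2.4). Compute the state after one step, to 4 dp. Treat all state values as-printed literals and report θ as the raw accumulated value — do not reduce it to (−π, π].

x' = -18.4000 + 2.4000·cos(-1.1614)·0.1 = -18.3045
y' = -3.2000 + 2.4000·sin(-1.1614)·0.1 = -3.4202
θ' = -1.1614 + (2.4000/3.4)·tan(0.16)·0.1 = -1.1500
v' = 2.4000 + 2.4000·0.1 = 2.6400

(-18.3045, -3.4202, -1.1500, 2.6400)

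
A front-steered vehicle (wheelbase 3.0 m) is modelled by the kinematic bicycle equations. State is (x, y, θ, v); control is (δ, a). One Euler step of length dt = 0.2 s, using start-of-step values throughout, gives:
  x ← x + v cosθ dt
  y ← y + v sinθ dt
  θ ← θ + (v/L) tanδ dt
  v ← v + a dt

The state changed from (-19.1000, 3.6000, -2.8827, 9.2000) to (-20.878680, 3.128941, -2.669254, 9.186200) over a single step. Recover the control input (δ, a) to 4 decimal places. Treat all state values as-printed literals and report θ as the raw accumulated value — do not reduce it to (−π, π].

a = (v'−v)/dt = (-0.013800)/0.2 = -0.0690
Δθ = θ'−θ = 0.213446;  (v·dt/L) = 9.2000·0.2/3.0 = 0.613333
tan δ = Δθ·L/(v·dt) = 0.348010  →  δ = 0.3349

δ = 0.3349, a = -0.0690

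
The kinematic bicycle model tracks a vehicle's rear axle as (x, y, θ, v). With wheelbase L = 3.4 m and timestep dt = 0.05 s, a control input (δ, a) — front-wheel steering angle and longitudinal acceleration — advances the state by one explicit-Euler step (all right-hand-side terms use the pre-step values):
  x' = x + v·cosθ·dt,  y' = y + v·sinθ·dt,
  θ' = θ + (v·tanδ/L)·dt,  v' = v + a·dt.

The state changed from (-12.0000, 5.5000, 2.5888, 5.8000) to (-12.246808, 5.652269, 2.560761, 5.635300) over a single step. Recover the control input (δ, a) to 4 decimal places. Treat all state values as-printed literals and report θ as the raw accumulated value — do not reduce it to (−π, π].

δ = -0.3176, a = -3.2940

a = (v'−v)/dt = (-0.164700)/0.05 = -3.2940
Δθ = θ'−θ = -0.028039;  (v·dt/L) = 5.8000·0.05/3.4 = 0.085294
tan δ = Δθ·L/(v·dt) = -0.328733  →  δ = -0.3176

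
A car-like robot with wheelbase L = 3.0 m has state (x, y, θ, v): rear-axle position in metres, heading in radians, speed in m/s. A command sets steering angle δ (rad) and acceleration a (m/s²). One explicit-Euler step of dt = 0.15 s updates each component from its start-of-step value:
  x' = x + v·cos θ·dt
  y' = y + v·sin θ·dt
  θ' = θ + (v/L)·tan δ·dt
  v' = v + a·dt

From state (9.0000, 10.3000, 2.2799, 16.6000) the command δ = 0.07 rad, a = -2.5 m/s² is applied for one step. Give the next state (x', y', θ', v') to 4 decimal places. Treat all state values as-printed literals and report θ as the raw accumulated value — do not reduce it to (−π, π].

(7.3786, 12.1898, 2.3381, 16.2250)

x' = 9.0000 + 16.6000·cos(2.2799)·0.15 = 7.3786
y' = 10.3000 + 16.6000·sin(2.2799)·0.15 = 12.1898
θ' = 2.2799 + (16.6000/3.0)·tan(0.07)·0.15 = 2.3381
v' = 16.6000 − 2.5000·0.15 = 16.2250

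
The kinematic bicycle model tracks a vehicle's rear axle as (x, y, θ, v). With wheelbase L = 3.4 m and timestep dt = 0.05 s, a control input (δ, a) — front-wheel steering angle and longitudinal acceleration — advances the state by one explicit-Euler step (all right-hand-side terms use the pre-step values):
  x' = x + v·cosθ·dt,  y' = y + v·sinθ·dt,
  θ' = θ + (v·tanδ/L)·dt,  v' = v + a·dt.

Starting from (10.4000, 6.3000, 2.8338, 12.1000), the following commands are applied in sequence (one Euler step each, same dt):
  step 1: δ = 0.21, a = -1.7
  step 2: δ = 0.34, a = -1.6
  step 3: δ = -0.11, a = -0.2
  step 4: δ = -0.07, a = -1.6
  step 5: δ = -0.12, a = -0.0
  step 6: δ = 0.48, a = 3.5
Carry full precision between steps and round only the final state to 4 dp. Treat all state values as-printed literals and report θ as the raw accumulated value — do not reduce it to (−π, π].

(6.9317, 7.1929, 2.9722, 12.0200)

after step 1 (δ=0.21, a=-1.7): (9.823432, 6.483288, 2.871727, 12.015000)
after step 2 (δ=0.34, a=-1.6): (9.244425, 6.643449, 2.934229, 11.935000)
after step 3 (δ=-0.11, a=-0.2): (8.660459, 6.766309, 2.914844, 11.925000)
after step 4 (δ=-0.07, a=-1.6): (8.079472, 6.900352, 2.902548, 11.845000)
after step 5 (δ=-0.12, a=-0.0): (7.504063, 7.040582, 2.881544, 11.845000)
after step 6 (δ=0.48, a=3.5): (6.931726, 7.192865, 2.972230, 12.020000)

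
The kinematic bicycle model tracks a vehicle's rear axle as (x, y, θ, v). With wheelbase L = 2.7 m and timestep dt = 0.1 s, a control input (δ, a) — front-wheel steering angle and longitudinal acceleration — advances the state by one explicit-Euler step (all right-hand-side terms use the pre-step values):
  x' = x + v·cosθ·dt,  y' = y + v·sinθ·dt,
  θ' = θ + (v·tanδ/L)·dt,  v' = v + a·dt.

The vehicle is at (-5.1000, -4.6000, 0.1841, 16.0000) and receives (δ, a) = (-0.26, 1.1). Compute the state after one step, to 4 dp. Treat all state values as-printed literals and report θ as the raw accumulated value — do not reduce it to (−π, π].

(-3.5270, -4.3071, 0.0265, 16.1100)

x' = -5.1000 + 16.0000·cos(0.1841)·0.1 = -3.5270
y' = -4.6000 + 16.0000·sin(0.1841)·0.1 = -4.3071
θ' = 0.1841 + (16.0000/2.7)·tan(-0.26)·0.1 = 0.0265
v' = 16.0000 + 1.1000·0.1 = 16.1100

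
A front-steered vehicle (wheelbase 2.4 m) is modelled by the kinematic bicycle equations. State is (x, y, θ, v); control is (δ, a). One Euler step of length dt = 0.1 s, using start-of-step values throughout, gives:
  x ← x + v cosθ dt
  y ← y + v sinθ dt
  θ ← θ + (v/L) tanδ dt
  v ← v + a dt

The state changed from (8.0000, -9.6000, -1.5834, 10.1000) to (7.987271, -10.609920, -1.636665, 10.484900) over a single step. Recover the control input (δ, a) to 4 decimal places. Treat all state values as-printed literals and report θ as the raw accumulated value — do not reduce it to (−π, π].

a = (v'−v)/dt = (0.384900)/0.1 = 3.8490
Δθ = θ'−θ = -0.053265;  (v·dt/L) = 10.1000·0.1/2.4 = 0.420833
tan δ = Δθ·L/(v·dt) = -0.126570  →  δ = -0.1259

δ = -0.1259, a = 3.8490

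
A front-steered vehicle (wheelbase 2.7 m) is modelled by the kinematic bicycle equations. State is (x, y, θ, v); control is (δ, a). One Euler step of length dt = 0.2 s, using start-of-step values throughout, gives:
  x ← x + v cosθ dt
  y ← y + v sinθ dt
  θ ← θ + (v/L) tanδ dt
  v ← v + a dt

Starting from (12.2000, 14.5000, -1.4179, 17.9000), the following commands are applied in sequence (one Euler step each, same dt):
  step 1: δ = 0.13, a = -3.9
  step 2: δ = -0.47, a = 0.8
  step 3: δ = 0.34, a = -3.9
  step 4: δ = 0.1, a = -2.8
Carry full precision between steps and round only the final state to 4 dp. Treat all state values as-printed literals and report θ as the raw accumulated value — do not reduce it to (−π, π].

(13.2059, 1.1655, -1.3133, 15.9400)

after step 1 (δ=0.13, a=-3.9): (12.745239, 10.961764, -1.244552, 17.120000)
after step 2 (δ=-0.47, a=0.8): (13.842589, 7.718371, -1.888728, 17.280000)
after step 3 (δ=0.34, a=-3.9): (12.762234, 4.435572, -1.435945, 16.500000)
after step 4 (δ=0.1, a=-2.8): (13.205897, 1.165531, -1.313314, 15.940000)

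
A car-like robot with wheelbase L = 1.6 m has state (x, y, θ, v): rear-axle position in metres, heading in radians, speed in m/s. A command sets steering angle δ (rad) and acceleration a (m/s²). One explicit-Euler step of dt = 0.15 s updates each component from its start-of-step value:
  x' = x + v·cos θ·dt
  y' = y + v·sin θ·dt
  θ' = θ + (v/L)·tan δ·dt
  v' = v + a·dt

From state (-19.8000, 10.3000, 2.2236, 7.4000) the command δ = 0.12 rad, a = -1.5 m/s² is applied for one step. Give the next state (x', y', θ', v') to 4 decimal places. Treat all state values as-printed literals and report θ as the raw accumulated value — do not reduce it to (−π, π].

x' = -19.8000 + 7.4000·cos(2.2236)·0.15 = -20.4742
y' = 10.3000 + 7.4000·sin(2.2236)·0.15 = 11.1818
θ' = 2.2236 + (7.4000/1.6)·tan(0.12)·0.15 = 2.3073
v' = 7.4000 − 1.5000·0.15 = 7.1750

(-20.4742, 11.1818, 2.3073, 7.1750)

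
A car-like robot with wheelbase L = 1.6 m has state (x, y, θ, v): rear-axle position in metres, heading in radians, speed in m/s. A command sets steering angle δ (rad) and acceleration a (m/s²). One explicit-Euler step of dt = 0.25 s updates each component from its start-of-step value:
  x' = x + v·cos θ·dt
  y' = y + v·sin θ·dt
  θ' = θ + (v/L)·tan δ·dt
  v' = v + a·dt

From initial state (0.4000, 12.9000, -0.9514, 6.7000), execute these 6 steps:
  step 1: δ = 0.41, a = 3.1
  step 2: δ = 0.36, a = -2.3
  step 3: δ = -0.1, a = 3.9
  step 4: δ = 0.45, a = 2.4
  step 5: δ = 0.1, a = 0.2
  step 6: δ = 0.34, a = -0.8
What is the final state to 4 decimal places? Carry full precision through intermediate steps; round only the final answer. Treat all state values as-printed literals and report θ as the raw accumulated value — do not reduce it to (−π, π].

(10.4093, 12.2434, 1.0335, 8.3250)

after step 1 (δ=0.41, a=3.1): (1.372411, 11.536166, -0.496395, 7.475000)
after step 2 (δ=0.36, a=-2.3): (3.015612, 10.646157, -0.056769, 6.900000)
after step 3 (δ=-0.1, a=3.9): (4.737833, 10.548284, -0.164942, 7.875000)
after step 4 (δ=0.45, a=2.4): (6.679863, 10.225024, 0.429442, 8.475000)
after step 5 (δ=0.1, a=0.2): (8.606227, 11.107195, 0.562307, 8.525000)
after step 6 (δ=0.34, a=-0.8): (10.409322, 12.243449, 1.033496, 8.325000)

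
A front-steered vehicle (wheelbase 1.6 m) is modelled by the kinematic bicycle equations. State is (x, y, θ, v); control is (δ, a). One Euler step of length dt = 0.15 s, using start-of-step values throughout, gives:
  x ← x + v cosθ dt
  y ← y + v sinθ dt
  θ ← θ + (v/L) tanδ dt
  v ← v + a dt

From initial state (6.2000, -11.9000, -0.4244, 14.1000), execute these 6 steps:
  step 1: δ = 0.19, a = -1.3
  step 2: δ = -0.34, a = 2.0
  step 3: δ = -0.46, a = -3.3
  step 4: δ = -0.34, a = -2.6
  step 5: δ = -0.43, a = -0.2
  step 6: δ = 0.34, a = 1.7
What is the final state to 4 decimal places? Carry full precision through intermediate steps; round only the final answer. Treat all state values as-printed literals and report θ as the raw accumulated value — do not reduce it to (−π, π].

after step 1 (δ=0.19, a=-1.3): (8.127370, -12.770902, -0.170177, 13.905000)
after step 2 (δ=-0.34, a=2.0): (10.182991, -13.124139, -0.631306, 14.205000)
after step 3 (δ=-0.46, a=-3.3): (11.903054, -14.381707, -1.291105, 13.710000)
after step 4 (δ=-0.34, a=-2.6): (12.470770, -16.358293, -1.745767, 13.320000)
after step 5 (δ=-0.43, a=-0.2): (12.122959, -18.325786, -2.318470, 13.290000)
after step 6 (δ=0.34, a=1.7): (10.767508, -19.787565, -1.877736, 13.545000)

(10.7675, -19.7876, -1.8777, 13.5450)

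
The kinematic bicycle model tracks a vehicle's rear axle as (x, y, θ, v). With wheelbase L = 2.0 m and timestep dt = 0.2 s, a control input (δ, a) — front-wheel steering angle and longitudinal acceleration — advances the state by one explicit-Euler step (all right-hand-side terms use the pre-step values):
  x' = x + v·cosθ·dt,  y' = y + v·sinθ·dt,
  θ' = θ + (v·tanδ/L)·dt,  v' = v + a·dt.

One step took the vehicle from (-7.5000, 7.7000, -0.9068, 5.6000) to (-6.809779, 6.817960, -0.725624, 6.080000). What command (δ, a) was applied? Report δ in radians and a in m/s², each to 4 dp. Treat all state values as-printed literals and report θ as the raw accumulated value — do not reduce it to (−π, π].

δ = 0.3129, a = 2.4000

a = (v'−v)/dt = (0.480000)/0.2 = 2.4000
Δθ = θ'−θ = 0.181176;  (v·dt/L) = 5.6000·0.2/2.0 = 0.560000
tan δ = Δθ·L/(v·dt) = 0.323529  →  δ = 0.3129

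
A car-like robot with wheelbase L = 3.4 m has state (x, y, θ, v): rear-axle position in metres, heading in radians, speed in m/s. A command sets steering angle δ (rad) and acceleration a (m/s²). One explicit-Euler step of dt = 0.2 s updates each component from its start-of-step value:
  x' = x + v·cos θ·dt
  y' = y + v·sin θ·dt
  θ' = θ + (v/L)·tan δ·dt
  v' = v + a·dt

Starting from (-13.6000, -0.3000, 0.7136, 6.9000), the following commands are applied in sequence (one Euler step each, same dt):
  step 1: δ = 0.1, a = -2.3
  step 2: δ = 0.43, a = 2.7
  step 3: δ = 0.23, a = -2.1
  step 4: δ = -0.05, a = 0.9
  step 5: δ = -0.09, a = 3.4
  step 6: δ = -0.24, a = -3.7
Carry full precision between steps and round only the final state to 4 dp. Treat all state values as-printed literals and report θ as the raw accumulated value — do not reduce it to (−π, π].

(-8.5366, 6.0848, 0.8623, 6.6800)

after step 1 (δ=0.1, a=-2.3): (-12.556706, 0.603292, 0.754324, 6.440000)
after step 2 (δ=0.43, a=2.7): (-11.618096, 1.485310, 0.928061, 6.980000)
after step 3 (δ=0.23, a=-2.1): (-10.781350, 2.602751, 1.024197, 6.560000)
after step 4 (δ=-0.05, a=0.9): (-10.099393, 3.723588, 1.004887, 6.740000)
after step 5 (δ=-0.09, a=3.4): (-9.376617, 4.861437, 0.969108, 7.420000)
after step 6 (δ=-0.24, a=-3.7): (-8.536620, 6.084818, 0.862296, 6.680000)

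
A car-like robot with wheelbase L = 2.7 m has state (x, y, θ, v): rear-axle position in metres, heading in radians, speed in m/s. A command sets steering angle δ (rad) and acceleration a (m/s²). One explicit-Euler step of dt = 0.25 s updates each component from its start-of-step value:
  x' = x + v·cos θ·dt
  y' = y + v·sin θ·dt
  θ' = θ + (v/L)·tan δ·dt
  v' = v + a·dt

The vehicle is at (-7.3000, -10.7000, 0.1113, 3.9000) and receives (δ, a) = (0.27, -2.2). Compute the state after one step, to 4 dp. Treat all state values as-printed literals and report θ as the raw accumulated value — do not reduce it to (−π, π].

(-6.3310, -10.5917, 0.2112, 3.3500)

x' = -7.3000 + 3.9000·cos(0.1113)·0.25 = -6.3310
y' = -10.7000 + 3.9000·sin(0.1113)·0.25 = -10.5917
θ' = 0.1113 + (3.9000/2.7)·tan(0.27)·0.25 = 0.2112
v' = 3.9000 − 2.2000·0.25 = 3.3500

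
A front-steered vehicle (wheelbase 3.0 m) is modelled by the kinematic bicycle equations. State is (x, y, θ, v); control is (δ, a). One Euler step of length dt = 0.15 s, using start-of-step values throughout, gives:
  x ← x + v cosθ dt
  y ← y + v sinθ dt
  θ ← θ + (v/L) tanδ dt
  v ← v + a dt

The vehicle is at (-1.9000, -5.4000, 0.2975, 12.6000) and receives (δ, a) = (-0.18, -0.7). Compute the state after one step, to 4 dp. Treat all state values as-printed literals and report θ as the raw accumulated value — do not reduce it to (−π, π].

(-0.0930, -4.8460, 0.1829, 12.4950)

x' = -1.9000 + 12.6000·cos(0.2975)·0.15 = -0.0930
y' = -5.4000 + 12.6000·sin(0.2975)·0.15 = -4.8460
θ' = 0.2975 + (12.6000/3.0)·tan(-0.18)·0.15 = 0.1829
v' = 12.6000 − 0.7000·0.15 = 12.4950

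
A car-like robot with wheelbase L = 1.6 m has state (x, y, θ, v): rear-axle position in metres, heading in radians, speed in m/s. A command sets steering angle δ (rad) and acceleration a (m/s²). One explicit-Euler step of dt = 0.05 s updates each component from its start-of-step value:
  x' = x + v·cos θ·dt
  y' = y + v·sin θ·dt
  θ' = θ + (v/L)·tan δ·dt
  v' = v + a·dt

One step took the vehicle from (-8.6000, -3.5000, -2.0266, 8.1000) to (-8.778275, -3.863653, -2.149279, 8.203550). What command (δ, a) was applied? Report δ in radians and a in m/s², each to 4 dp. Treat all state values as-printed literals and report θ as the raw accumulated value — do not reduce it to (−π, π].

δ = -0.4513, a = 2.0710

a = (v'−v)/dt = (0.103550)/0.05 = 2.0710
Δθ = θ'−θ = -0.122679;  (v·dt/L) = 8.1000·0.05/1.6 = 0.253125
tan δ = Δθ·L/(v·dt) = -0.484658  →  δ = -0.4513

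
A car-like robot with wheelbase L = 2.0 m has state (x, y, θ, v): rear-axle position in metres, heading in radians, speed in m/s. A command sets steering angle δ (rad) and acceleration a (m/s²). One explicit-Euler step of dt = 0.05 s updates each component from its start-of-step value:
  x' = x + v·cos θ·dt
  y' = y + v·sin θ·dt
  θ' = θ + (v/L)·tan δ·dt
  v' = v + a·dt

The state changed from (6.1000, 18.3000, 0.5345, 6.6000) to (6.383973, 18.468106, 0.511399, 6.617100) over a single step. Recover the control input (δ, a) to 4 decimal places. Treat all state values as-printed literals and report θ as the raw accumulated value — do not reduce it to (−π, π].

δ = -0.1391, a = 0.3420

a = (v'−v)/dt = (0.017100)/0.05 = 0.3420
Δθ = θ'−θ = -0.023101;  (v·dt/L) = 6.6000·0.05/2.0 = 0.165000
tan δ = Δθ·L/(v·dt) = -0.140006  →  δ = -0.1391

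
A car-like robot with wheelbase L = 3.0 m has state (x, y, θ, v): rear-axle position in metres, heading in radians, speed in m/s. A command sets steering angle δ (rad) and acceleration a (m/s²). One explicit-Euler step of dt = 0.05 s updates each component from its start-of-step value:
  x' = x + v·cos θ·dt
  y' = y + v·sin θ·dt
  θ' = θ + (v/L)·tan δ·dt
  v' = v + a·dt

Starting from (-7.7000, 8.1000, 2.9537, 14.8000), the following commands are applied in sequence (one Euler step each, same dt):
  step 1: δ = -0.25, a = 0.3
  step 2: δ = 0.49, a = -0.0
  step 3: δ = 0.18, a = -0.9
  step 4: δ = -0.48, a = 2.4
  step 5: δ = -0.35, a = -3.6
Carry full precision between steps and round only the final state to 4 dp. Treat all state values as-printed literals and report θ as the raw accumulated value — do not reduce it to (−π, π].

after step 1 (δ=-0.25, a=0.3): (-8.426976, 8.238224, 2.890716, 14.815000)
after step 2 (δ=0.49, a=-0.0): (-9.144537, 8.422118, 3.022418, 14.815000)
after step 3 (δ=0.18, a=-0.9): (-9.880033, 8.510187, 3.067349, 14.770000)
after step 4 (δ=-0.48, a=2.4): (-10.616498, 8.564966, 2.939192, 14.890000)
after step 5 (δ=-0.35, a=-3.6): (-11.345801, 8.714626, 2.848604, 14.710000)

(-11.3458, 8.7146, 2.8486, 14.7100)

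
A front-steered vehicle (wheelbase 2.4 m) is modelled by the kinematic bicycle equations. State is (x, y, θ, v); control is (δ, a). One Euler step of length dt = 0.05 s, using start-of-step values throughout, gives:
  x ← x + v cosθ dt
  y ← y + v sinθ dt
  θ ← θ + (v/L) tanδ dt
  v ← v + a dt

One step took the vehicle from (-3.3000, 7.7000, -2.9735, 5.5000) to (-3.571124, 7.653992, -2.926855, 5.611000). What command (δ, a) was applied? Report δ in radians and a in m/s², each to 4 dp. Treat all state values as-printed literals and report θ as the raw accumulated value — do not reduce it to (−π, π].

a = (v'−v)/dt = (0.111000)/0.05 = 2.2200
Δθ = θ'−θ = 0.046645;  (v·dt/L) = 5.5000·0.05/2.4 = 0.114583
tan δ = Δθ·L/(v·dt) = 0.407084  →  δ = 0.3866

δ = 0.3866, a = 2.2200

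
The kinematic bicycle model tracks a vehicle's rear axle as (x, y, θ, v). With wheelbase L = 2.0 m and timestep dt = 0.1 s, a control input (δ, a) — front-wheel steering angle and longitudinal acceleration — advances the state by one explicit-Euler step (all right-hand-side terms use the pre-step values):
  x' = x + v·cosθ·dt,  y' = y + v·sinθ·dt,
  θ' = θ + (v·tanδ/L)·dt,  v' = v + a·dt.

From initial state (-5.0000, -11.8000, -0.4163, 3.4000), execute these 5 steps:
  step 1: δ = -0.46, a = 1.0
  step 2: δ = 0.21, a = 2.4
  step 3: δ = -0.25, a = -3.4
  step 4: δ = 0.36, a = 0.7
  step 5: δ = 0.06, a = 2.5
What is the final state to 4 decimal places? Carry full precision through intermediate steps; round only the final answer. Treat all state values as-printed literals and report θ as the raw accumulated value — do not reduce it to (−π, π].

(-3.4379, -12.5888, -0.4366, 3.7200)

after step 1 (δ=-0.46, a=1.0): (-4.689039, -11.937489, -0.500526, 3.500000)
after step 2 (δ=0.21, a=2.4): (-4.381973, -12.105450, -0.463226, 3.740000)
after step 3 (δ=-0.25, a=-3.4): (-4.047387, -12.272566, -0.510975, 3.400000)
after step 4 (δ=0.36, a=0.7): (-3.750816, -12.438836, -0.446987, 3.470000)
after step 5 (δ=0.06, a=2.5): (-3.437908, -12.588827, -0.436564, 3.720000)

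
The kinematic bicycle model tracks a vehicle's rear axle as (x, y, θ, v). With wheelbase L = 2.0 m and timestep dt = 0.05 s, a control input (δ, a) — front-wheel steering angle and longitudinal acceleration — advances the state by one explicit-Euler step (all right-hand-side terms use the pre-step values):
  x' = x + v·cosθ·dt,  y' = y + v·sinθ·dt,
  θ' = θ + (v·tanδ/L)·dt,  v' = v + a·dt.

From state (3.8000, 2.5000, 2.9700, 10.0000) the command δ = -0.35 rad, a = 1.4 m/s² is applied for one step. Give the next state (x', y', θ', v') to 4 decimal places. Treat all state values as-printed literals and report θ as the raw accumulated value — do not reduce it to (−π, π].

x' = 3.8000 + 10.0000·cos(2.9700)·0.05 = 3.3073
y' = 2.5000 + 10.0000·sin(2.9700)·0.05 = 2.5854
θ' = 2.9700 + (10.0000/2.0)·tan(-0.35)·0.05 = 2.8787
v' = 10.0000 + 1.4000·0.05 = 10.0700

(3.3073, 2.5854, 2.8787, 10.0700)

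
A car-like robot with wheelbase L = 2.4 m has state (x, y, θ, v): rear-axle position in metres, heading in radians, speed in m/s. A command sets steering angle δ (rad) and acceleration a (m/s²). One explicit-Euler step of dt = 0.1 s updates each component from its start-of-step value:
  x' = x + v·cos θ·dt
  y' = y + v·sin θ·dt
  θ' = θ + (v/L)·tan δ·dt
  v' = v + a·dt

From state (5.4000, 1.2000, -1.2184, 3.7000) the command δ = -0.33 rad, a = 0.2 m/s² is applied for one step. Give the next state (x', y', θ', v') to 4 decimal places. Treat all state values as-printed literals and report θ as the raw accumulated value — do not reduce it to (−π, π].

x' = 5.4000 + 3.7000·cos(-1.2184)·0.1 = 5.5277
y' = 1.2000 + 3.7000·sin(-1.2184)·0.1 = 0.8527
θ' = -1.2184 + (3.7000/2.4)·tan(-0.33)·0.1 = -1.2712
v' = 3.7000 + 0.2000·0.1 = 3.7200

(5.5277, 0.8527, -1.2712, 3.7200)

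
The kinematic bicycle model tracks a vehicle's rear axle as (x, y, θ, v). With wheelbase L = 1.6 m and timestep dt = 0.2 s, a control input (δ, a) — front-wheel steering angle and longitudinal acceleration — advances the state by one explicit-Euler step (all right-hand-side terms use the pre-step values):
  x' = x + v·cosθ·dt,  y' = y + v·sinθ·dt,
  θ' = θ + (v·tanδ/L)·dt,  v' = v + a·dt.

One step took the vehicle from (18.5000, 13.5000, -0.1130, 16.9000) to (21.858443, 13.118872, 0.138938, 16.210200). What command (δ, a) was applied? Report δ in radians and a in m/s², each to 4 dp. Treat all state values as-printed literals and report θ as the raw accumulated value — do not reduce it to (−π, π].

δ = 0.1187, a = -3.4490

a = (v'−v)/dt = (-0.689800)/0.2 = -3.4490
Δθ = θ'−θ = 0.251938;  (v·dt/L) = 16.9000·0.2/1.6 = 2.112500
tan δ = Δθ·L/(v·dt) = 0.119261  →  δ = 0.1187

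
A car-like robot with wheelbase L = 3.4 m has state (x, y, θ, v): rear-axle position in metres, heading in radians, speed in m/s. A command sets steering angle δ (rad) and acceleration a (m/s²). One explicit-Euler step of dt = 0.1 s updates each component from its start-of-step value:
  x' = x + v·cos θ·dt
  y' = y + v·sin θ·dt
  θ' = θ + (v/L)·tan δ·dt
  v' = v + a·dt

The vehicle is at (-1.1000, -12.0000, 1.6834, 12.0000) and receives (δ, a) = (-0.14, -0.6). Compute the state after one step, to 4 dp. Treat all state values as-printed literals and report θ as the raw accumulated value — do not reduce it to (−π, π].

x' = -1.1000 + 12.0000·cos(1.6834)·0.1 = -1.2348
y' = -12.0000 + 12.0000·sin(1.6834)·0.1 = -10.8076
θ' = 1.6834 + (12.0000/3.4)·tan(-0.14)·0.1 = 1.6337
v' = 12.0000 − 0.6000·0.1 = 11.9400

(-1.2348, -10.8076, 1.6337, 11.9400)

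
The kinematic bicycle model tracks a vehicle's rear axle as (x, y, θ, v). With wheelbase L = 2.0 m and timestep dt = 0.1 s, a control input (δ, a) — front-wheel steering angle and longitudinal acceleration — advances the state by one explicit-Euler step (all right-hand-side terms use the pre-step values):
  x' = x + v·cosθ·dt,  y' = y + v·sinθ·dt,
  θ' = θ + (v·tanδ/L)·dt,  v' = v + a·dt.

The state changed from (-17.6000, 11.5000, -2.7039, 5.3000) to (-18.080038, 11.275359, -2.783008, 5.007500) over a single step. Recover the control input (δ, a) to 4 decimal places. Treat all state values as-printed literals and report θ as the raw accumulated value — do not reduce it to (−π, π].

δ = -0.2901, a = -2.9250

a = (v'−v)/dt = (-0.292500)/0.1 = -2.9250
Δθ = θ'−θ = -0.079108;  (v·dt/L) = 5.3000·0.1/2.0 = 0.265000
tan δ = Δθ·L/(v·dt) = -0.298521  →  δ = -0.2901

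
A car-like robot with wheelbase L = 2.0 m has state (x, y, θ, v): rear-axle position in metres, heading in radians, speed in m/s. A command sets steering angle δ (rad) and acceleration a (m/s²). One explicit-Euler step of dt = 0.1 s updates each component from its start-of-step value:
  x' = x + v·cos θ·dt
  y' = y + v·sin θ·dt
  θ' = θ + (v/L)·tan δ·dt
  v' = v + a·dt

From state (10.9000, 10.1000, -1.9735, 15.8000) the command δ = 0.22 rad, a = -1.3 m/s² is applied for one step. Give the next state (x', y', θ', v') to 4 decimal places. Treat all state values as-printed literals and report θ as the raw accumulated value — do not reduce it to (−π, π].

(10.2808, 8.6464, -1.7968, 15.6700)

x' = 10.9000 + 15.8000·cos(-1.9735)·0.1 = 10.2808
y' = 10.1000 + 15.8000·sin(-1.9735)·0.1 = 8.6464
θ' = -1.9735 + (15.8000/2.0)·tan(0.22)·0.1 = -1.7968
v' = 15.8000 − 1.3000·0.1 = 15.6700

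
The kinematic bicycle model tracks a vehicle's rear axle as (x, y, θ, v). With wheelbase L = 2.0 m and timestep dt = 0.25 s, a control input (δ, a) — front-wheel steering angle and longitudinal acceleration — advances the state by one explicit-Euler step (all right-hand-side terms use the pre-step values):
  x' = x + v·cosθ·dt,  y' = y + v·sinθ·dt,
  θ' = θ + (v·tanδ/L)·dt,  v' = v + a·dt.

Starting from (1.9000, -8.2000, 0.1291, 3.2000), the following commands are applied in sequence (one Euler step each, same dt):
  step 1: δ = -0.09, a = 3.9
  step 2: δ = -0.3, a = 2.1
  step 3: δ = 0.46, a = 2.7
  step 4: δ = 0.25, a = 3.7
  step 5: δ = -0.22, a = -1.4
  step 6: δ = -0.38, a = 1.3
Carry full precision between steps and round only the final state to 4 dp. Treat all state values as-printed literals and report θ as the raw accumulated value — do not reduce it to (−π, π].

after step 1 (δ=-0.09, a=3.9): (2.693343, -8.097007, 0.093002, 4.175000)
after step 2 (δ=-0.3, a=2.1): (3.732582, -8.000075, -0.068432, 4.700000)
after step 3 (δ=0.46, a=2.7): (4.904832, -8.080420, 0.222644, 5.375000)
after step 4 (δ=0.25, a=3.7): (6.215414, -7.783708, 0.394202, 6.300000)
after step 5 (δ=-0.22, a=-1.4): (7.669617, -7.178796, 0.218101, 5.950000)
after step 6 (δ=-0.38, a=1.3): (9.121878, -6.856937, -0.078962, 6.275000)

(9.1219, -6.8569, -0.0790, 6.2750)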